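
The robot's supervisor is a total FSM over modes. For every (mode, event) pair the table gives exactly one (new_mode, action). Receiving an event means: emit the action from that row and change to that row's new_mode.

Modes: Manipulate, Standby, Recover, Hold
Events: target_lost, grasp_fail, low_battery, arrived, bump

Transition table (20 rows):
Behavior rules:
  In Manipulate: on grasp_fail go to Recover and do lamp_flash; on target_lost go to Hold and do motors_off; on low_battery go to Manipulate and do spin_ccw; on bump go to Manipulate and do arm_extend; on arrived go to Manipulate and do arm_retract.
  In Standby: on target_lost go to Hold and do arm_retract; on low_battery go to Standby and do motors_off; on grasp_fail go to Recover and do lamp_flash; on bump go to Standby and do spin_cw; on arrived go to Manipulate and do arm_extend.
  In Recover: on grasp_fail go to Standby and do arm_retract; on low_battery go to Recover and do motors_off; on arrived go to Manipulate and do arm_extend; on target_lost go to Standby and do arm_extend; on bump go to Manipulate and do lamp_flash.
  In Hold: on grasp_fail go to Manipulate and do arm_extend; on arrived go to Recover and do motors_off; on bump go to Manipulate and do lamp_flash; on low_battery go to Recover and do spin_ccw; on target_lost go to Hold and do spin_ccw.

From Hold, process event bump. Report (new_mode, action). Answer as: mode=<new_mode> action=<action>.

mode=Manipulate action=lamp_flash

current mode = Hold; filter table to that mode:
  (Hold, grasp_fail) → (Manipulate, arm_extend)
  (Hold, arrived) → (Recover, motors_off)
  (Hold, bump) → (Manipulate, lamp_flash)  ← event matches
  (Hold, low_battery) → (Recover, spin_ccw)
  (Hold, target_lost) → (Hold, spin_ccw)
event = bump selects (Manipulate, lamp_flash)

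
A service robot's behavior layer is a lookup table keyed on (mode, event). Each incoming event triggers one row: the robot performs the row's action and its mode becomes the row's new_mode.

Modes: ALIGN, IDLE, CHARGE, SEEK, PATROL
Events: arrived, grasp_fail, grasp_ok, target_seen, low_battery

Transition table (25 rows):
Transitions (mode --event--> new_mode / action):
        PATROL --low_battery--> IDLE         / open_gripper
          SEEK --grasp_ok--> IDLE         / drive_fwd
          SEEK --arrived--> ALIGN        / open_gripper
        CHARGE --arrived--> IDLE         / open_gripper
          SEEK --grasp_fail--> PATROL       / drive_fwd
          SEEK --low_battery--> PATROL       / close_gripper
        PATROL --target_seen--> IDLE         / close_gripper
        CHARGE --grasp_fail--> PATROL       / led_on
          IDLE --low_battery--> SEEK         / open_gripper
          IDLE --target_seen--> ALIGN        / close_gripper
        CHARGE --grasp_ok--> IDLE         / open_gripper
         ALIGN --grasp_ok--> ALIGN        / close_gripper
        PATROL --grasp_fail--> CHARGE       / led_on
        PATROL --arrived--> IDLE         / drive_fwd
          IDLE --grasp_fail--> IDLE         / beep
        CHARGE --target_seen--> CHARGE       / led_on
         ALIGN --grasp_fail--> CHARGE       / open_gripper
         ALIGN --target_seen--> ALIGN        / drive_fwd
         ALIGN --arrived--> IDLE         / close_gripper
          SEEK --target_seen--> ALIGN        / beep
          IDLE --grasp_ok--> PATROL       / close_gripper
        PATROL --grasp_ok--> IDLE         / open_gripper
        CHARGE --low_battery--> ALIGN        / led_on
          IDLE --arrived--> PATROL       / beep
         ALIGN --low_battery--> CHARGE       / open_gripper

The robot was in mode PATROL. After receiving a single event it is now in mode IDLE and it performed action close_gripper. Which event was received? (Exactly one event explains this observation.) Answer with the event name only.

try arrived: (PATROL, arrived) → (IDLE, drive_fwd)
try grasp_fail: (PATROL, grasp_fail) → (CHARGE, led_on)
try grasp_ok: (PATROL, grasp_ok) → (IDLE, open_gripper)
try target_seen: (PATROL, target_seen) → (IDLE, close_gripper)  ← matches
try low_battery: (PATROL, low_battery) → (IDLE, open_gripper)

target_seen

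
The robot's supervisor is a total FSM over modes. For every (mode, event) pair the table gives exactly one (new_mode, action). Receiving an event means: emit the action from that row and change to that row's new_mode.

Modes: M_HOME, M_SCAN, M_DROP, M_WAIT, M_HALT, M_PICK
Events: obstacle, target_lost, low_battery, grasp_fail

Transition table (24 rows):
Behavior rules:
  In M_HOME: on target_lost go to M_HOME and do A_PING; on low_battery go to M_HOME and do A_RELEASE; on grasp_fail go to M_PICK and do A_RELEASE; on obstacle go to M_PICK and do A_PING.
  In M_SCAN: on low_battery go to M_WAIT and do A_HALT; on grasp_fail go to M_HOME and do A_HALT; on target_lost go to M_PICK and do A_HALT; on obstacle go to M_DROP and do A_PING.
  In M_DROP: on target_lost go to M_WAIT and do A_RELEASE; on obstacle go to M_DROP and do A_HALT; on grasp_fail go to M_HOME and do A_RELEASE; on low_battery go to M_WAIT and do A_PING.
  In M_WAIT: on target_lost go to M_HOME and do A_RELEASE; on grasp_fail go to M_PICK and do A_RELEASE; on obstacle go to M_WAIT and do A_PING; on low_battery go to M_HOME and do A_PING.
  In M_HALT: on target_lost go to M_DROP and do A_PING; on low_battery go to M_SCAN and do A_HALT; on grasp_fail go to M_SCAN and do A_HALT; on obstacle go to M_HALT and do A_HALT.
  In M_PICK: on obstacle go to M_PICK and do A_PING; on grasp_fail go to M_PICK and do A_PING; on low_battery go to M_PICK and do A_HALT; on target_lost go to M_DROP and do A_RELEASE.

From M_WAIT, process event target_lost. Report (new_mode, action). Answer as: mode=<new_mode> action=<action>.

current mode = M_WAIT; filter table to that mode:
  (M_WAIT, target_lost) → (M_HOME, A_RELEASE)  ← event matches
  (M_WAIT, grasp_fail) → (M_PICK, A_RELEASE)
  (M_WAIT, obstacle) → (M_WAIT, A_PING)
  (M_WAIT, low_battery) → (M_HOME, A_PING)
event = target_lost selects (M_HOME, A_RELEASE)

mode=M_HOME action=A_RELEASE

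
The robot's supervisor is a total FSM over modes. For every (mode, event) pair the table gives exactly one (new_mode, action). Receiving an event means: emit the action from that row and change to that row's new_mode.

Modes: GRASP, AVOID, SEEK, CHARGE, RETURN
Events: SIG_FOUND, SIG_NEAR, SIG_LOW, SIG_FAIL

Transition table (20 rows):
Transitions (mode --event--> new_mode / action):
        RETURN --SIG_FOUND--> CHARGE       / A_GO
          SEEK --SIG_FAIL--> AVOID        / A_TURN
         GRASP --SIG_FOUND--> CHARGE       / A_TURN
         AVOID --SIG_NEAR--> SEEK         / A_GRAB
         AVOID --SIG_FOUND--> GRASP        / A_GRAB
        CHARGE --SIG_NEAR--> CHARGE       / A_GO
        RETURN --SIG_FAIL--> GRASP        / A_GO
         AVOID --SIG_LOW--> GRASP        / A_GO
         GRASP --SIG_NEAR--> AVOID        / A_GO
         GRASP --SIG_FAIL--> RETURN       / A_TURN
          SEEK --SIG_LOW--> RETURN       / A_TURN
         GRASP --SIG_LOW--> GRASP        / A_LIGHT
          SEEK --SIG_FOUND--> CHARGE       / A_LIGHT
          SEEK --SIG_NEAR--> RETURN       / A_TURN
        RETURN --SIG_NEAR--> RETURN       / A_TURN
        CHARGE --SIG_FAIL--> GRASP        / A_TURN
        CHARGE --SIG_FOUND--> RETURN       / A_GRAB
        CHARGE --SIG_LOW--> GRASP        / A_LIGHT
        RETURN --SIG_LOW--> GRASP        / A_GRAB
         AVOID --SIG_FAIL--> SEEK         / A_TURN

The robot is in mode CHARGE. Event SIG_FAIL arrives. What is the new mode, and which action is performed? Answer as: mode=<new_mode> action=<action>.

mode=GRASP action=A_TURN

current mode = CHARGE; filter table to that mode:
  (CHARGE, SIG_NEAR) → (CHARGE, A_GO)
  (CHARGE, SIG_FAIL) → (GRASP, A_TURN)  ← event matches
  (CHARGE, SIG_FOUND) → (RETURN, A_GRAB)
  (CHARGE, SIG_LOW) → (GRASP, A_LIGHT)
event = SIG_FAIL selects (GRASP, A_TURN)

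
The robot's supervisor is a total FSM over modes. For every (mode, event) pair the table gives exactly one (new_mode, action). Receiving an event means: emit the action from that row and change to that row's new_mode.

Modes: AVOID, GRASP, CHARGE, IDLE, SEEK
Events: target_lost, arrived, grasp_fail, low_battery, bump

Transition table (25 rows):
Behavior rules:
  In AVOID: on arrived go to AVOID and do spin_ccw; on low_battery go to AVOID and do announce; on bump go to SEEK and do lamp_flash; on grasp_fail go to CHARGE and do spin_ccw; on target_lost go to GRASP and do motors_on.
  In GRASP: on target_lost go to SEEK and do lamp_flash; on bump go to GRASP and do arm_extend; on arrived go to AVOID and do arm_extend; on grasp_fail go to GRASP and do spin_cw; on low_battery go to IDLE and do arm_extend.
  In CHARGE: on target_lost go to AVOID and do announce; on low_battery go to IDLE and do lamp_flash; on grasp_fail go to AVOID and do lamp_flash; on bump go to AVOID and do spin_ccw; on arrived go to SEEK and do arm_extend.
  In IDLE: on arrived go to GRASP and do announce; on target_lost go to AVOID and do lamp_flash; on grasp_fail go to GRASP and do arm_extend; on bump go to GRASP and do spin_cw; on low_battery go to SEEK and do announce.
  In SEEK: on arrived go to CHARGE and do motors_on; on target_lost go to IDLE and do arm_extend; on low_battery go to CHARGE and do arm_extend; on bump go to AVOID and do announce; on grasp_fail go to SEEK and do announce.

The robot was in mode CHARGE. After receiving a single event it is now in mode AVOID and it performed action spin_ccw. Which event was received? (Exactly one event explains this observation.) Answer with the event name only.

try target_lost: (CHARGE, target_lost) → (AVOID, announce)
try arrived: (CHARGE, arrived) → (SEEK, arm_extend)
try grasp_fail: (CHARGE, grasp_fail) → (AVOID, lamp_flash)
try low_battery: (CHARGE, low_battery) → (IDLE, lamp_flash)
try bump: (CHARGE, bump) → (AVOID, spin_ccw)  ← matches

bump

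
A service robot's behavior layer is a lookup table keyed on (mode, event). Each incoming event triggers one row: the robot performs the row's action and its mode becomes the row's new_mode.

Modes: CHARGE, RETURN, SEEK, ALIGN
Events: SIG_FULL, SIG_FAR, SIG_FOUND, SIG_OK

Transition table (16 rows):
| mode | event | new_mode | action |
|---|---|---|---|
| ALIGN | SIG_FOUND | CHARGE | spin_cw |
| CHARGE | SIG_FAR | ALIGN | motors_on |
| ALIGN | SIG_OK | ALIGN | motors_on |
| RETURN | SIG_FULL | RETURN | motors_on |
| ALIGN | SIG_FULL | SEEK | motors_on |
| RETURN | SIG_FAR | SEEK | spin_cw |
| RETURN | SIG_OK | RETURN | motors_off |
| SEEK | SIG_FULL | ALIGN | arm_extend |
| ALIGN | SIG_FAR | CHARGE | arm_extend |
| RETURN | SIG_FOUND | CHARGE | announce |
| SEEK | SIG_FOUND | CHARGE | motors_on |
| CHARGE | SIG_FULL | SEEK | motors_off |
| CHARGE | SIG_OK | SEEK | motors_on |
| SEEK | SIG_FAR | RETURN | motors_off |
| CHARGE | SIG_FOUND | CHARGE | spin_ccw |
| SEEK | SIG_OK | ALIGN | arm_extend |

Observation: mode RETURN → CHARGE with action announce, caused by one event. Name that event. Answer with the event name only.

try SIG_FULL: (RETURN, SIG_FULL) → (RETURN, motors_on)
try SIG_FAR: (RETURN, SIG_FAR) → (SEEK, spin_cw)
try SIG_FOUND: (RETURN, SIG_FOUND) → (CHARGE, announce)  ← matches
try SIG_OK: (RETURN, SIG_OK) → (RETURN, motors_off)

SIG_FOUND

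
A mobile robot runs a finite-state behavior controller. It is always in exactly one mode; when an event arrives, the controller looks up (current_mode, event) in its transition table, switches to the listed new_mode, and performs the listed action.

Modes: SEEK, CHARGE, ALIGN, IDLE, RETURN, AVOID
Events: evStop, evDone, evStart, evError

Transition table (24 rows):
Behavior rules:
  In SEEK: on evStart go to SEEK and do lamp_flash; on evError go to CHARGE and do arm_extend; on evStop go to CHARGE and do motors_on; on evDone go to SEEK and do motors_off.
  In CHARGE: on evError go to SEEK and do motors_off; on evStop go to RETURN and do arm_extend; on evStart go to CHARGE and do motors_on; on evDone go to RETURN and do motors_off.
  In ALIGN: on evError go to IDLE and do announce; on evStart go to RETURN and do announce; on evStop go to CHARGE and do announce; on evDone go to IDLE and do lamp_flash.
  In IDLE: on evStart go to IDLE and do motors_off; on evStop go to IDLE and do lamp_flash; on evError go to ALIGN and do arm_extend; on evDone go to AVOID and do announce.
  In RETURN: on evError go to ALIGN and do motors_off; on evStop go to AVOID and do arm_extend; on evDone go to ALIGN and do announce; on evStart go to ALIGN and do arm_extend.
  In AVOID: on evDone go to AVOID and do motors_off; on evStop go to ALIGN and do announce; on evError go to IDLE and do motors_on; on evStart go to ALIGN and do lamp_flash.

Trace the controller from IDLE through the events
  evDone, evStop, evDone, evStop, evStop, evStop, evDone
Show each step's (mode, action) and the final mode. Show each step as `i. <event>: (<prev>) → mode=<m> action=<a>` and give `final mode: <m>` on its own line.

1. evDone: (IDLE) → mode=AVOID action=announce
2. evStop: (AVOID) → mode=ALIGN action=announce
3. evDone: (ALIGN) → mode=IDLE action=lamp_flash
4. evStop: (IDLE) → mode=IDLE action=lamp_flash
5. evStop: (IDLE) → mode=IDLE action=lamp_flash
6. evStop: (IDLE) → mode=IDLE action=lamp_flash
7. evDone: (IDLE) → mode=AVOID action=announce

final mode: AVOID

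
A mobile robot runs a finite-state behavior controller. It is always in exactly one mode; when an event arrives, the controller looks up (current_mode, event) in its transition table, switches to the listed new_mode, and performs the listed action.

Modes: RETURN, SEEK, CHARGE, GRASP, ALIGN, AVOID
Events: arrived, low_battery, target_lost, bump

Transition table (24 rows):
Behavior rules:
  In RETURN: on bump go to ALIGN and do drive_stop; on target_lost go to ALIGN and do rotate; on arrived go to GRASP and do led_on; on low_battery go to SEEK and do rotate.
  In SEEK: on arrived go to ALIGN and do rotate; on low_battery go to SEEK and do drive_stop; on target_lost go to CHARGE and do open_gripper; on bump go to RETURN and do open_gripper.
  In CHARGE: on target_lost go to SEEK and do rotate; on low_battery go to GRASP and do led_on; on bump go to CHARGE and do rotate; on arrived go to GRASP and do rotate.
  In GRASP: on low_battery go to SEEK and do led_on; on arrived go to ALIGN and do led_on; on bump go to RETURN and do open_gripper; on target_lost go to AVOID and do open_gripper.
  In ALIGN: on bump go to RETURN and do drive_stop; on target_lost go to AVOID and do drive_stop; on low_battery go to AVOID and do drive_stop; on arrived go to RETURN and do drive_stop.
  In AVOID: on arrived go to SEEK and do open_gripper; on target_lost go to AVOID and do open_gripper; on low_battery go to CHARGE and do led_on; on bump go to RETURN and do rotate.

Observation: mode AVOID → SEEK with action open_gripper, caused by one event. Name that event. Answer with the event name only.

arrived

try arrived: (AVOID, arrived) → (SEEK, open_gripper)  ← matches
try low_battery: (AVOID, low_battery) → (CHARGE, led_on)
try target_lost: (AVOID, target_lost) → (AVOID, open_gripper)
try bump: (AVOID, bump) → (RETURN, rotate)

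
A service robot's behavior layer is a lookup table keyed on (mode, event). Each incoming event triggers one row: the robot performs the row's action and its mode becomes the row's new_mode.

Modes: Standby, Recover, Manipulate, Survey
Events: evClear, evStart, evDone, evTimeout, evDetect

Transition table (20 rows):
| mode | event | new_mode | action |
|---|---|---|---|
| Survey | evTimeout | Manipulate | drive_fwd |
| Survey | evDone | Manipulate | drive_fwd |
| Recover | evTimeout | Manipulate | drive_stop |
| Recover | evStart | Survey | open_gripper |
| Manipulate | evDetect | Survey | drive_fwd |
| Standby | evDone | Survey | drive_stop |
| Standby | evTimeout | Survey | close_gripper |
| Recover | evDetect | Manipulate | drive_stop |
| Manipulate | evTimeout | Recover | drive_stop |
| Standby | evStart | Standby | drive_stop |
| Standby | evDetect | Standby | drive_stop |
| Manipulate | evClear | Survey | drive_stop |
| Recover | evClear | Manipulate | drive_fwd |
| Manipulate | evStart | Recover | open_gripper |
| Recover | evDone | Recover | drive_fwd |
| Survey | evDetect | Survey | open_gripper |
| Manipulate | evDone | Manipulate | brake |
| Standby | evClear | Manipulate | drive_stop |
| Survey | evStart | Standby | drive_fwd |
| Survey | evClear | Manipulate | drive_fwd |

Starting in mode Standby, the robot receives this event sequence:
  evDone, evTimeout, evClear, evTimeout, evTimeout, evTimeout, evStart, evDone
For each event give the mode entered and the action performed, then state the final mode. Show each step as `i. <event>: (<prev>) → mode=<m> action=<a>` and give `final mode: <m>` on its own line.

1. evDone: (Standby) → mode=Survey action=drive_stop
2. evTimeout: (Survey) → mode=Manipulate action=drive_fwd
3. evClear: (Manipulate) → mode=Survey action=drive_stop
4. evTimeout: (Survey) → mode=Manipulate action=drive_fwd
5. evTimeout: (Manipulate) → mode=Recover action=drive_stop
6. evTimeout: (Recover) → mode=Manipulate action=drive_stop
7. evStart: (Manipulate) → mode=Recover action=open_gripper
8. evDone: (Recover) → mode=Recover action=drive_fwd

final mode: Recover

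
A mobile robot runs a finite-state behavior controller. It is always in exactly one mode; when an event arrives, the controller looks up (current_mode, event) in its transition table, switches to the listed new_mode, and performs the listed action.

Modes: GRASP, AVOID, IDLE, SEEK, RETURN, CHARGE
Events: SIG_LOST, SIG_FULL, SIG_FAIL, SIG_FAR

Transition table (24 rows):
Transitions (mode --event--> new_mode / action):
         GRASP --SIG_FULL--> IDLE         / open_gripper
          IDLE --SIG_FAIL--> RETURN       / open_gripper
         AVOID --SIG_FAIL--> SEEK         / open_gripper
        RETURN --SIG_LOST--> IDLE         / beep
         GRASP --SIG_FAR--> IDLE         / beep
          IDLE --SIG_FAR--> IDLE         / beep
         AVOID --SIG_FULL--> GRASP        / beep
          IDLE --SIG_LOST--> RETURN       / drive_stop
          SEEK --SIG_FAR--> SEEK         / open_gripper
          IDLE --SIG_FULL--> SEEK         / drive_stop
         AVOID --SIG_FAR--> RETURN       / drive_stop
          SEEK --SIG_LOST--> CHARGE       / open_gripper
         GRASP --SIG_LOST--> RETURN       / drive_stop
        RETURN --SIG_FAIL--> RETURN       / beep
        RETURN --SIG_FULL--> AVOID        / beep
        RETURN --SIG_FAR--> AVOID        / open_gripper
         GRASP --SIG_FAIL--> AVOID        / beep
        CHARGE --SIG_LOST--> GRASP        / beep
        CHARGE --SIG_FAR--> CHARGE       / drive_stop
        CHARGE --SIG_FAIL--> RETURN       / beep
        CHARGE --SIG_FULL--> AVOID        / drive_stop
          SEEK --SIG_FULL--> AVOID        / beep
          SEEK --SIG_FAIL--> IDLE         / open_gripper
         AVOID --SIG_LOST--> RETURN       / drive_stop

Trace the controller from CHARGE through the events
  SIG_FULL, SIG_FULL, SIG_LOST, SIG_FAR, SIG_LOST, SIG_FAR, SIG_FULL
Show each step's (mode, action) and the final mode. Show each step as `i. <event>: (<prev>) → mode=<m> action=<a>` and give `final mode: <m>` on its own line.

1. SIG_FULL: (CHARGE) → mode=AVOID action=drive_stop
2. SIG_FULL: (AVOID) → mode=GRASP action=beep
3. SIG_LOST: (GRASP) → mode=RETURN action=drive_stop
4. SIG_FAR: (RETURN) → mode=AVOID action=open_gripper
5. SIG_LOST: (AVOID) → mode=RETURN action=drive_stop
6. SIG_FAR: (RETURN) → mode=AVOID action=open_gripper
7. SIG_FULL: (AVOID) → mode=GRASP action=beep

final mode: GRASP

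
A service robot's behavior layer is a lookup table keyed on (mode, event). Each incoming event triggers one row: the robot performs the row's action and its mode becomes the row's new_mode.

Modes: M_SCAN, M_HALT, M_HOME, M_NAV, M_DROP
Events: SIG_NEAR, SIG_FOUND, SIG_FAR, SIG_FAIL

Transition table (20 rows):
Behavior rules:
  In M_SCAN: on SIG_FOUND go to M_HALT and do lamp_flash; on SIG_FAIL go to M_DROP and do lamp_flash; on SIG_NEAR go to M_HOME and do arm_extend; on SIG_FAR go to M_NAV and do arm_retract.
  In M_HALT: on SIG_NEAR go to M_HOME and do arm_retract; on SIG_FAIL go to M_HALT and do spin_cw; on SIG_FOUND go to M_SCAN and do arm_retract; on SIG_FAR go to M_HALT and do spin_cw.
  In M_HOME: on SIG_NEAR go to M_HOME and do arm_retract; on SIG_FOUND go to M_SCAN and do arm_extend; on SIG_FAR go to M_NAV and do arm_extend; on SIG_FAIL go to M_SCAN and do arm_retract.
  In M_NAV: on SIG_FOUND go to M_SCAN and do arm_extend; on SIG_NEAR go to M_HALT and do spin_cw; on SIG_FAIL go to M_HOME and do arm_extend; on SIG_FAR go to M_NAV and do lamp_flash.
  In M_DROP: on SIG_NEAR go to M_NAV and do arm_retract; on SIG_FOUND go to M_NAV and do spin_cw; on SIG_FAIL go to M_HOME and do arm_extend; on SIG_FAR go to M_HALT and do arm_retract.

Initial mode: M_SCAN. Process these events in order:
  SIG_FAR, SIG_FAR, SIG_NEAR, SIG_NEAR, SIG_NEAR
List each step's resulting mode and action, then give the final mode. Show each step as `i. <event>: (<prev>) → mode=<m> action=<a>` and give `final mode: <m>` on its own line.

final mode: M_HOME

1. SIG_FAR: (M_SCAN) → mode=M_NAV action=arm_retract
2. SIG_FAR: (M_NAV) → mode=M_NAV action=lamp_flash
3. SIG_NEAR: (M_NAV) → mode=M_HALT action=spin_cw
4. SIG_NEAR: (M_HALT) → mode=M_HOME action=arm_retract
5. SIG_NEAR: (M_HOME) → mode=M_HOME action=arm_retract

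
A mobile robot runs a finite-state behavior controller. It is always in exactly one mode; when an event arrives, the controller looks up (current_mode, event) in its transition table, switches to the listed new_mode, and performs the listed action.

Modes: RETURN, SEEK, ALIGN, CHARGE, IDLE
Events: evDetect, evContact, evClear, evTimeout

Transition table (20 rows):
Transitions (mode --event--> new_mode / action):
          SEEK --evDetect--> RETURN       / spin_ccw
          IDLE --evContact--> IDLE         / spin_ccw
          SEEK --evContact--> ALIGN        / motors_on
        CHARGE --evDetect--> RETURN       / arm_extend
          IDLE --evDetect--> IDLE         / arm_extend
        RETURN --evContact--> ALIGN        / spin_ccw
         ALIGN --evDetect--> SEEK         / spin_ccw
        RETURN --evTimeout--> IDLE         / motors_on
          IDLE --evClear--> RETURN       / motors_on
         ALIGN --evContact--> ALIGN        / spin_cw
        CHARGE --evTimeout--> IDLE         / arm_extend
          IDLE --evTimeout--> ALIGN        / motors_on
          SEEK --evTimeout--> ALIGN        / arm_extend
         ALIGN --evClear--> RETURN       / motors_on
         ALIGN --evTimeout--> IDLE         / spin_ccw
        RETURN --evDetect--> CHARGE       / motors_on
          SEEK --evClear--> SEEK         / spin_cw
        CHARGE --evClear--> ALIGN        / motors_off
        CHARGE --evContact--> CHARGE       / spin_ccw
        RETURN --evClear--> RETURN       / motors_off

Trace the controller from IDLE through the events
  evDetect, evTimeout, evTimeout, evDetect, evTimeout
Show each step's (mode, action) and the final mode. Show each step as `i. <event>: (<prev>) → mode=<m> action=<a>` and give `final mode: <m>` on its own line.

final mode: ALIGN

1. evDetect: (IDLE) → mode=IDLE action=arm_extend
2. evTimeout: (IDLE) → mode=ALIGN action=motors_on
3. evTimeout: (ALIGN) → mode=IDLE action=spin_ccw
4. evDetect: (IDLE) → mode=IDLE action=arm_extend
5. evTimeout: (IDLE) → mode=ALIGN action=motors_on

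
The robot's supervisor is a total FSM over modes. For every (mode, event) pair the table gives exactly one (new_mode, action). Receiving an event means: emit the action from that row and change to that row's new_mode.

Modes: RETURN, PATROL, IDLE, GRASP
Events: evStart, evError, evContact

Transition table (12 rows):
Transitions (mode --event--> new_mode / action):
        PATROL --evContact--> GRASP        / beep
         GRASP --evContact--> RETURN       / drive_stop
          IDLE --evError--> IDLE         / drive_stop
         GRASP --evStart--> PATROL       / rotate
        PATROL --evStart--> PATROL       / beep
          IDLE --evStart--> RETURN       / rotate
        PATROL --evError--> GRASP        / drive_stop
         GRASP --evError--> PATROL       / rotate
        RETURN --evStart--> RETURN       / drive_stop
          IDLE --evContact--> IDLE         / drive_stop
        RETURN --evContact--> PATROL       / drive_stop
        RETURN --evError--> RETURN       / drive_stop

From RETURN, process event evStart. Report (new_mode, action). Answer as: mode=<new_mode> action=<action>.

current mode = RETURN; filter table to that mode:
  (RETURN, evStart) → (RETURN, drive_stop)  ← event matches
  (RETURN, evContact) → (PATROL, drive_stop)
  (RETURN, evError) → (RETURN, drive_stop)
event = evStart selects (RETURN, drive_stop)

mode=RETURN action=drive_stop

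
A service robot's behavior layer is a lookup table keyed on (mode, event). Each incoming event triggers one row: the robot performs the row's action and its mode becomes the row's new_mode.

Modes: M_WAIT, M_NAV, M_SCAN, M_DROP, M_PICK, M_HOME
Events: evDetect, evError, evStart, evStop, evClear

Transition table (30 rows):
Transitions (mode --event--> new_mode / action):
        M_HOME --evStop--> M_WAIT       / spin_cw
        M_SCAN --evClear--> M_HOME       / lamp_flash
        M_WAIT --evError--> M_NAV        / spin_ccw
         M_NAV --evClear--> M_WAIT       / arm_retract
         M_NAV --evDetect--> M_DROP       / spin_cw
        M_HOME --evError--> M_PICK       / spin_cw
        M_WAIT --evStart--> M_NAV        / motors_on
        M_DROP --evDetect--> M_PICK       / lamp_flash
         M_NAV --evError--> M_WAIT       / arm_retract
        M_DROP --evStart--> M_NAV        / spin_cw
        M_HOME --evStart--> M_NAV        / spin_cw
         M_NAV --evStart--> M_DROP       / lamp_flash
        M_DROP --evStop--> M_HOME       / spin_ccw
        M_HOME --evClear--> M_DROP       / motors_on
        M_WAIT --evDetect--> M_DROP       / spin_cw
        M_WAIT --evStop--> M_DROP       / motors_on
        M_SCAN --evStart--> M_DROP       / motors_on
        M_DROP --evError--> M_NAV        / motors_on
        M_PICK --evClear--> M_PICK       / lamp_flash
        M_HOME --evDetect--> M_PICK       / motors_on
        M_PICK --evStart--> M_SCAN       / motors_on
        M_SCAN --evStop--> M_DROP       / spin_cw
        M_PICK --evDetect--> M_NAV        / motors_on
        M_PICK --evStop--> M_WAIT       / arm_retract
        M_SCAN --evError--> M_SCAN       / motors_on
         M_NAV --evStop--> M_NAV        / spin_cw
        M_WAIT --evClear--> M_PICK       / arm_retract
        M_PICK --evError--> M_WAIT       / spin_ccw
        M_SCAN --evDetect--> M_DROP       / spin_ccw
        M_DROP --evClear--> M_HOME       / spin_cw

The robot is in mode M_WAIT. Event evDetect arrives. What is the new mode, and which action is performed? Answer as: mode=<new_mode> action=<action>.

current mode = M_WAIT; filter table to that mode:
  (M_WAIT, evError) → (M_NAV, spin_ccw)
  (M_WAIT, evStart) → (M_NAV, motors_on)
  (M_WAIT, evDetect) → (M_DROP, spin_cw)  ← event matches
  (M_WAIT, evStop) → (M_DROP, motors_on)
  (M_WAIT, evClear) → (M_PICK, arm_retract)
event = evDetect selects (M_DROP, spin_cw)

mode=M_DROP action=spin_cw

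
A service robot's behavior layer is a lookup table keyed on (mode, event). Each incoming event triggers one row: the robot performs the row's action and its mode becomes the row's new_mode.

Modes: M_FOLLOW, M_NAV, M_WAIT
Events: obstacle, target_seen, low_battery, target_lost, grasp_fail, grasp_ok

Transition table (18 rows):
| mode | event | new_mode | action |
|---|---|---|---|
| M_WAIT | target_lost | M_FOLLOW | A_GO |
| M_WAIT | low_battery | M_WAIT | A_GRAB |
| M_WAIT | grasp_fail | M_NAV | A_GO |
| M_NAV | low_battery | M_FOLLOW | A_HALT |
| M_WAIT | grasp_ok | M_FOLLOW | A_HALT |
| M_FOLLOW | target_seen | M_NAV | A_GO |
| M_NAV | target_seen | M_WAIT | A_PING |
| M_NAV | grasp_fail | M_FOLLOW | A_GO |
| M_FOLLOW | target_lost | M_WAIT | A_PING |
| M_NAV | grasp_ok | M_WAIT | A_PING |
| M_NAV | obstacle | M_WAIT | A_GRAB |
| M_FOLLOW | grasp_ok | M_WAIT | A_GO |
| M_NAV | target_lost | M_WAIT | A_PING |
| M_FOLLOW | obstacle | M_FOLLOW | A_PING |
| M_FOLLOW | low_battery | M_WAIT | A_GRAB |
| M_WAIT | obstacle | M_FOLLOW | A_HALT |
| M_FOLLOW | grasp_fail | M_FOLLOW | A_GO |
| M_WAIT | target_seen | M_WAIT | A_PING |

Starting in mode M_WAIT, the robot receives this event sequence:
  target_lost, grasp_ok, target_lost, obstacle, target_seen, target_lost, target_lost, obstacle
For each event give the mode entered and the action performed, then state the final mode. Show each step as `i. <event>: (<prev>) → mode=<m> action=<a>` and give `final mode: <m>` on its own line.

1. target_lost: (M_WAIT) → mode=M_FOLLOW action=A_GO
2. grasp_ok: (M_FOLLOW) → mode=M_WAIT action=A_GO
3. target_lost: (M_WAIT) → mode=M_FOLLOW action=A_GO
4. obstacle: (M_FOLLOW) → mode=M_FOLLOW action=A_PING
5. target_seen: (M_FOLLOW) → mode=M_NAV action=A_GO
6. target_lost: (M_NAV) → mode=M_WAIT action=A_PING
7. target_lost: (M_WAIT) → mode=M_FOLLOW action=A_GO
8. obstacle: (M_FOLLOW) → mode=M_FOLLOW action=A_PING

final mode: M_FOLLOW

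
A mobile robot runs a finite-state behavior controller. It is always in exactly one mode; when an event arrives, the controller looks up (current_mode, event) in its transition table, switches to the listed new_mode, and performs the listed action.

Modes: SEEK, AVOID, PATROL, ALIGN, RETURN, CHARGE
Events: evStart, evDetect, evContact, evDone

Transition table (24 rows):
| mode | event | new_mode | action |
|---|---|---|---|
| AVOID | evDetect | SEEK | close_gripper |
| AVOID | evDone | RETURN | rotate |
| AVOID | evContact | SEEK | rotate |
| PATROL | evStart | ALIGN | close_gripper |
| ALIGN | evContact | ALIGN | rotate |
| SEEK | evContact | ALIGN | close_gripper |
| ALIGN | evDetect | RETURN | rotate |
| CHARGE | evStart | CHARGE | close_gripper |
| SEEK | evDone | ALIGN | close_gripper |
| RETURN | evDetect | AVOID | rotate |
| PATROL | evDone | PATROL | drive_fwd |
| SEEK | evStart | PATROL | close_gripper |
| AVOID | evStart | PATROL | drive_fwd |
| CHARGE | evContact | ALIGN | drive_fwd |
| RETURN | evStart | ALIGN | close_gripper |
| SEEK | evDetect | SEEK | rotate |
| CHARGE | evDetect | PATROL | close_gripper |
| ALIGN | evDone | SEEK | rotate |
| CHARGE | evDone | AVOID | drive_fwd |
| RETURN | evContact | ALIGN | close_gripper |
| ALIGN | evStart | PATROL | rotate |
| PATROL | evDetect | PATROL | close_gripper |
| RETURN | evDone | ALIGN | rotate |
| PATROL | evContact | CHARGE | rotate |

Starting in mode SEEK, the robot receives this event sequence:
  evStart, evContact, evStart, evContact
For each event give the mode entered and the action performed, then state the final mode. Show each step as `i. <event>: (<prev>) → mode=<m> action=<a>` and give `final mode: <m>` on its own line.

final mode: ALIGN

1. evStart: (SEEK) → mode=PATROL action=close_gripper
2. evContact: (PATROL) → mode=CHARGE action=rotate
3. evStart: (CHARGE) → mode=CHARGE action=close_gripper
4. evContact: (CHARGE) → mode=ALIGN action=drive_fwd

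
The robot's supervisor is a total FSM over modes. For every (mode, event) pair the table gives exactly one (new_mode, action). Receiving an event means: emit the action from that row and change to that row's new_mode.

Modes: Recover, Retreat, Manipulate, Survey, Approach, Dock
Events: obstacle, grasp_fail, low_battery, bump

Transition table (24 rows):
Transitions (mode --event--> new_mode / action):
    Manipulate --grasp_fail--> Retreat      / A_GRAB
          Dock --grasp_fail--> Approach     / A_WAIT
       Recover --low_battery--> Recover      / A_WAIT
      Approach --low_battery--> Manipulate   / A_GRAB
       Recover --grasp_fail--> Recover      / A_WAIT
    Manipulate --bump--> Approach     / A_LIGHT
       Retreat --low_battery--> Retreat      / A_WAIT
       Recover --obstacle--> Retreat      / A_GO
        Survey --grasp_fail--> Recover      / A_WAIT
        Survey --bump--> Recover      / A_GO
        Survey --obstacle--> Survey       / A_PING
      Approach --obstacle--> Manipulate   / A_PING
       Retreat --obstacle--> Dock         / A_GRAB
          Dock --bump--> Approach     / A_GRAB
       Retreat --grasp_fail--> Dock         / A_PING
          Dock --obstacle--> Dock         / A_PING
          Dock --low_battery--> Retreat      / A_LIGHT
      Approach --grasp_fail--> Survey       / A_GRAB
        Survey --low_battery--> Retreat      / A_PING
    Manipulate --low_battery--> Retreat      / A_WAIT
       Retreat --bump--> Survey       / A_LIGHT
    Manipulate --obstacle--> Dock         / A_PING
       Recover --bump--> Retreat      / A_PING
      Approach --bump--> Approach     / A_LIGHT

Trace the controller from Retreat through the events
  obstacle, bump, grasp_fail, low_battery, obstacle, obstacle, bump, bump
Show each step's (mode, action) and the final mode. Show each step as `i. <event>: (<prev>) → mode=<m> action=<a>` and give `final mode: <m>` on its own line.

1. obstacle: (Retreat) → mode=Dock action=A_GRAB
2. bump: (Dock) → mode=Approach action=A_GRAB
3. grasp_fail: (Approach) → mode=Survey action=A_GRAB
4. low_battery: (Survey) → mode=Retreat action=A_PING
5. obstacle: (Retreat) → mode=Dock action=A_GRAB
6. obstacle: (Dock) → mode=Dock action=A_PING
7. bump: (Dock) → mode=Approach action=A_GRAB
8. bump: (Approach) → mode=Approach action=A_LIGHT

final mode: Approach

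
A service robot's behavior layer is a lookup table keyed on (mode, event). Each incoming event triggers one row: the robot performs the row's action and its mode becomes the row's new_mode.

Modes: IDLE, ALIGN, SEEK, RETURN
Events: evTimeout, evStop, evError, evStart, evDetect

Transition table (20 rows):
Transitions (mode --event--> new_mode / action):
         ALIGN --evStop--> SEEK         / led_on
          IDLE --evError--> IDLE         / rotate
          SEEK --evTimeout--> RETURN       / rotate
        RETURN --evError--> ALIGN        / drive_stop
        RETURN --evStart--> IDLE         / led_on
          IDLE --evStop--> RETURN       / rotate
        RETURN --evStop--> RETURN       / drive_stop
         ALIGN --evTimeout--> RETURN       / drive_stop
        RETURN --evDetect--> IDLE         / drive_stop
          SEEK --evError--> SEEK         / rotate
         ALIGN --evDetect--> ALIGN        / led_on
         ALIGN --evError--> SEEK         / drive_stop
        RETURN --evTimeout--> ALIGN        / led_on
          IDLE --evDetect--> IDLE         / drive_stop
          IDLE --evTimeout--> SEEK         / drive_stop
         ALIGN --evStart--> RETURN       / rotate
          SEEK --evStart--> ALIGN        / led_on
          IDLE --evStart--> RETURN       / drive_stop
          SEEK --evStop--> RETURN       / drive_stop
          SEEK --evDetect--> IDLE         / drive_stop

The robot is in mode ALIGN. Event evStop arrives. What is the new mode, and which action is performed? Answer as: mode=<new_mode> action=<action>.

current mode = ALIGN; filter table to that mode:
  (ALIGN, evStop) → (SEEK, led_on)  ← event matches
  (ALIGN, evTimeout) → (RETURN, drive_stop)
  (ALIGN, evDetect) → (ALIGN, led_on)
  (ALIGN, evError) → (SEEK, drive_stop)
  (ALIGN, evStart) → (RETURN, rotate)
event = evStop selects (SEEK, led_on)

mode=SEEK action=led_on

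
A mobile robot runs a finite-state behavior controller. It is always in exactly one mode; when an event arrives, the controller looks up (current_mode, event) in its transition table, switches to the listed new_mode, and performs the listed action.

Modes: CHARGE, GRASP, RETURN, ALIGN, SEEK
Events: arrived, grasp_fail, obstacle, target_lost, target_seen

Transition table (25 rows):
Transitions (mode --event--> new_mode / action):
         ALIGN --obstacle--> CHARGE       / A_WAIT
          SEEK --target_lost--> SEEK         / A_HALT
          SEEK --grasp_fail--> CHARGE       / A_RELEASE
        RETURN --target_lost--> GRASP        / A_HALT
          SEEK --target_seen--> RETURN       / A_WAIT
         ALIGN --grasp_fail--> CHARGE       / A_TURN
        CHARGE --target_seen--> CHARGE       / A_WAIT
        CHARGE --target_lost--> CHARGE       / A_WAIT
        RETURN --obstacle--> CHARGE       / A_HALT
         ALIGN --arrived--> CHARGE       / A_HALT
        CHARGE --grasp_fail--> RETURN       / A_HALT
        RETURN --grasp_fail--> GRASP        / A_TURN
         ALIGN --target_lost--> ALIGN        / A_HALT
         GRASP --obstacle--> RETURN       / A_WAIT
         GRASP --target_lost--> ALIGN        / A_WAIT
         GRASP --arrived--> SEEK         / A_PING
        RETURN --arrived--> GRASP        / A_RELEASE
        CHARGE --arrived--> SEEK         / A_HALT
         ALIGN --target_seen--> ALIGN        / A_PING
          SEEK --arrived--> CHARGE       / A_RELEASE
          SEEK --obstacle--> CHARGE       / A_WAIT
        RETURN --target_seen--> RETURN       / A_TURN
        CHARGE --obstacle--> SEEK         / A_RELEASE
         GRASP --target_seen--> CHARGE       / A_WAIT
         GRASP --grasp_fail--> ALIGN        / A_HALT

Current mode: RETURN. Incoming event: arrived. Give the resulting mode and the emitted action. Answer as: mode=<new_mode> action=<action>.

mode=GRASP action=A_RELEASE

current mode = RETURN; filter table to that mode:
  (RETURN, target_lost) → (GRASP, A_HALT)
  (RETURN, obstacle) → (CHARGE, A_HALT)
  (RETURN, grasp_fail) → (GRASP, A_TURN)
  (RETURN, arrived) → (GRASP, A_RELEASE)  ← event matches
  (RETURN, target_seen) → (RETURN, A_TURN)
event = arrived selects (GRASP, A_RELEASE)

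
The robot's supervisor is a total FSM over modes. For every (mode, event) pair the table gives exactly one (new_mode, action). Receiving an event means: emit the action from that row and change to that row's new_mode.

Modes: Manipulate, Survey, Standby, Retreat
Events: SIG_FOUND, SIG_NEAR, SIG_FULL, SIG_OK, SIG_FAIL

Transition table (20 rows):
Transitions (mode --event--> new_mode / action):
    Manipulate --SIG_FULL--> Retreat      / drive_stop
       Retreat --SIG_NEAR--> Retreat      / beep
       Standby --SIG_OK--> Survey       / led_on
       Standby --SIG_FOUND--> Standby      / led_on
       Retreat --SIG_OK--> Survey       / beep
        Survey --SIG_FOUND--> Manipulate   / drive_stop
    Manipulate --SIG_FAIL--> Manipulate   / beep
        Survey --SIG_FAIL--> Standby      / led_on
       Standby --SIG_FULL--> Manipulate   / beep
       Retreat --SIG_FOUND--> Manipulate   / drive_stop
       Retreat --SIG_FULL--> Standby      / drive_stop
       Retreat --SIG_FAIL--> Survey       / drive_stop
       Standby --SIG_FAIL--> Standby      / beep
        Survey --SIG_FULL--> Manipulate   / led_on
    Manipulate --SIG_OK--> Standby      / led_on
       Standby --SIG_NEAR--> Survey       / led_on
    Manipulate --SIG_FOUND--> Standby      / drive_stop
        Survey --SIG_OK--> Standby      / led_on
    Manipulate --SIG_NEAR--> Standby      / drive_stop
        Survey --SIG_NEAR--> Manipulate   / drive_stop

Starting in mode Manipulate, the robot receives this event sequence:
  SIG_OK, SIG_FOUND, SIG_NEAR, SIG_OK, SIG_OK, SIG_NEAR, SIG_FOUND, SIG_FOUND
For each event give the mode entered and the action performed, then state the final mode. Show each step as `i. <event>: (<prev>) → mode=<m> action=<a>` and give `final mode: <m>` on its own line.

1. SIG_OK: (Manipulate) → mode=Standby action=led_on
2. SIG_FOUND: (Standby) → mode=Standby action=led_on
3. SIG_NEAR: (Standby) → mode=Survey action=led_on
4. SIG_OK: (Survey) → mode=Standby action=led_on
5. SIG_OK: (Standby) → mode=Survey action=led_on
6. SIG_NEAR: (Survey) → mode=Manipulate action=drive_stop
7. SIG_FOUND: (Manipulate) → mode=Standby action=drive_stop
8. SIG_FOUND: (Standby) → mode=Standby action=led_on

final mode: Standby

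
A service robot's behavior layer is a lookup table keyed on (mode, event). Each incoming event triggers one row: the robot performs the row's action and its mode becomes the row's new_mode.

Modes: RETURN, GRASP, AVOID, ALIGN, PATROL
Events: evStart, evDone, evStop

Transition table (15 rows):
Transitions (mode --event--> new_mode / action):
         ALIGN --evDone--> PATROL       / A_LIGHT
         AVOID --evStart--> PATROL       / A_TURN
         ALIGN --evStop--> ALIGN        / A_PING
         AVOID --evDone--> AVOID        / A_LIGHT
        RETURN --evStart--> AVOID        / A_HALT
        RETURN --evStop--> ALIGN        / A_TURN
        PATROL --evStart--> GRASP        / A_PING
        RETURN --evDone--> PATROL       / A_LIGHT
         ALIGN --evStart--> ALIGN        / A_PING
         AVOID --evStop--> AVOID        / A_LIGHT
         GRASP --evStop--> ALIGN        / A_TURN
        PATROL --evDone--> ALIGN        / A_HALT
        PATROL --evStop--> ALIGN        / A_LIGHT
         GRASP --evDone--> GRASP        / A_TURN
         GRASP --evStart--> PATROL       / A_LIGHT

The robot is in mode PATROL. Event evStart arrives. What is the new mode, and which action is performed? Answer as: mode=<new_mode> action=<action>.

current mode = PATROL; filter table to that mode:
  (PATROL, evStart) → (GRASP, A_PING)  ← event matches
  (PATROL, evDone) → (ALIGN, A_HALT)
  (PATROL, evStop) → (ALIGN, A_LIGHT)
event = evStart selects (GRASP, A_PING)

mode=GRASP action=A_PING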